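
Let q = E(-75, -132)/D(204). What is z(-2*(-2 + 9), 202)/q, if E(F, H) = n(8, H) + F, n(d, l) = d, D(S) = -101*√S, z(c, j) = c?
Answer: -2828*√51/67 ≈ -301.43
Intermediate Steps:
E(F, H) = 8 + F
q = 67*√51/10302 (q = (8 - 75)/((-202*√51)) = -67*(-√51/10302) = -(-67)*√51/10302 = 67*√51/10302 ≈ 0.046445)
z(-2*(-2 + 9), 202)/q = (-2*(-2 + 9))/((67*√51/10302)) = (-2*7)*(202*√51/67) = -2828*√51/67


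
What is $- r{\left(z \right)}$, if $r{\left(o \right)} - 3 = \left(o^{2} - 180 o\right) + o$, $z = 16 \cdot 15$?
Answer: $-14643$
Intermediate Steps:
$z = 240$
$r{\left(o \right)} = 3 + o^{2} - 179 o$ ($r{\left(o \right)} = 3 + \left(\left(o^{2} - 180 o\right) + o\right) = 3 + \left(o^{2} - 179 o\right) = 3 + o^{2} - 179 o$)
$- r{\left(z \right)} = - (3 + 240^{2} - 42960) = - (3 + 57600 - 42960) = \left(-1\right) 14643 = -14643$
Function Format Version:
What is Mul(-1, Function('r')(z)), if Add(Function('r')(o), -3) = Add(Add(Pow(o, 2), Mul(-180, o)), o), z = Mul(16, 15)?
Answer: -14643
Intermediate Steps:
z = 240
Function('r')(o) = Add(3, Pow(o, 2), Mul(-179, o)) (Function('r')(o) = Add(3, Add(Add(Pow(o, 2), Mul(-180, o)), o)) = Add(3, Add(Pow(o, 2), Mul(-179, o))) = Add(3, Pow(o, 2), Mul(-179, o)))
Mul(-1, Function('r')(z)) = Mul(-1, Add(3, Pow(240, 2), Mul(-179, 240))) = Mul(-1, Add(3, 57600, -42960)) = Mul(-1, 14643) = -14643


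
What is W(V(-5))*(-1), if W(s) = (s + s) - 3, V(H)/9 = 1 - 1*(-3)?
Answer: -69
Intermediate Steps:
V(H) = 36 (V(H) = 9*(1 - 1*(-3)) = 9*(1 + 3) = 9*4 = 36)
W(s) = -3 + 2*s (W(s) = 2*s - 3 = -3 + 2*s)
W(V(-5))*(-1) = (-3 + 2*36)*(-1) = (-3 + 72)*(-1) = 69*(-1) = -69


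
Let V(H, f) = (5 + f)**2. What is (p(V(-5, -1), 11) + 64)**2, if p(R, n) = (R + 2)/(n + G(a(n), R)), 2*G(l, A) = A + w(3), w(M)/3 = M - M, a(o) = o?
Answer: 1522756/361 ≈ 4218.2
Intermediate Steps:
w(M) = 0 (w(M) = 3*(M - M) = 3*0 = 0)
G(l, A) = A/2 (G(l, A) = (A + 0)/2 = A/2)
p(R, n) = (2 + R)/(n + R/2) (p(R, n) = (R + 2)/(n + R/2) = (2 + R)/(n + R/2))
(p(V(-5, -1), 11) + 64)**2 = (2*(2 + (5 - 1)**2)/((5 - 1)**2 + 2*11) + 64)**2 = (2*(2 + 4**2)/(4**2 + 22) + 64)**2 = (2*(2 + 16)/(16 + 22) + 64)**2 = (2*18/38 + 64)**2 = (2*(1/38)*18 + 64)**2 = (18/19 + 64)**2 = (1234/19)**2 = 1522756/361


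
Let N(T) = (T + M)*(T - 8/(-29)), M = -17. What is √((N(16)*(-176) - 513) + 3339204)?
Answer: √2810248219/29 ≈ 1828.0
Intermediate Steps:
N(T) = (-17 + T)*(8/29 + T) (N(T) = (T - 17)*(T - 8/(-29)) = (-17 + T)*(T - 8*(-1/29)) = (-17 + T)*(T + 8/29) = (-17 + T)*(8/29 + T))
√((N(16)*(-176) - 513) + 3339204) = √(((-136/29 + 16² - 485/29*16)*(-176) - 513) + 3339204) = √(((-136/29 + 256 - 7760/29)*(-176) - 513) + 3339204) = √((-472/29*(-176) - 513) + 3339204) = √((83072/29 - 513) + 3339204) = √(68195/29 + 3339204) = √(96905111/29) = √2810248219/29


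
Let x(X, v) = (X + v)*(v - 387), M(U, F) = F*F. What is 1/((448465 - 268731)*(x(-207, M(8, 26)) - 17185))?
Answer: 1/21272597304 ≈ 4.7009e-11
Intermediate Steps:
M(U, F) = F²
x(X, v) = (-387 + v)*(X + v) (x(X, v) = (X + v)*(-387 + v) = (-387 + v)*(X + v))
1/((448465 - 268731)*(x(-207, M(8, 26)) - 17185)) = 1/((448465 - 268731)*(((26²)² - 387*(-207) - 387*26² - 207*26²) - 17185)) = 1/(179734*((676² + 80109 - 387*676 - 207*676) - 17185)) = 1/(179734*((456976 + 80109 - 261612 - 139932) - 17185)) = 1/(179734*(135541 - 17185)) = 1/(179734*118356) = 1/21272597304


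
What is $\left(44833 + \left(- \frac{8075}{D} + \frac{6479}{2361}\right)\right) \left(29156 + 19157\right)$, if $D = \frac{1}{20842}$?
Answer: $- \frac{19192263686438854}{2361} \approx -8.1289 \cdot 10^{12}$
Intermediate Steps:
$D = \frac{1}{20842} \approx 4.798 \cdot 10^{-5}$
$\left(44833 + \left(- \frac{8075}{D} + \frac{6479}{2361}\right)\right) \left(29156 + 19157\right) = \left(44833 + \left(- 8075 \frac{1}{\frac{1}{20842}} + \frac{6479}{2361}\right)\right) \left(29156 + 19157\right) = \left(44833 + \left(\left(-8075\right) 20842 + 6479 \cdot \frac{1}{2361}\right)\right) 48313 = \left(44833 + \left(-168299150 + \frac{6479}{2361}\right)\right) 48313 = \left(44833 - \frac{397354286671}{2361}\right) 48313 = \left(- \frac{397248435958}{2361}\right) 48313 = - \frac{19192263686438854}{2361}$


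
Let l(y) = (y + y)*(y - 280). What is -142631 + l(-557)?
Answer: 789787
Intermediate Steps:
l(y) = 2*y*(-280 + y) (l(y) = (2*y)*(-280 + y) = 2*y*(-280 + y))
-142631 + l(-557) = -142631 + 2*(-557)*(-280 - 557) = -142631 + 2*(-557)*(-837) = -142631 + 932418 = 789787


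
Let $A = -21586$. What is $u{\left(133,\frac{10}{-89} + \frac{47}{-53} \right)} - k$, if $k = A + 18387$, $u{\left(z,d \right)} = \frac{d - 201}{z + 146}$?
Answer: $\frac{467674303}{146227} \approx 3198.3$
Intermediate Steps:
$u{\left(z,d \right)} = \frac{-201 + d}{146 + z}$
$k = -3199$ ($k = -21586 + 18387 = -3199$)
$u{\left(133,\frac{10}{-89} + \frac{47}{-53} \right)} - k = \frac{-201 + \left(\frac{10}{-89} + \frac{47}{-53}\right)}{146 + 133} - -3199 = \frac{-201 + \left(10 \left(- \frac{1}{89}\right) + 47 \left(- \frac{1}{53}\right)\right)}{279} + 3199 = \frac{-201 - \frac{4713}{4717}}{279} + 3199 = \frac{1}{279} \left(- \frac{952830}{4717}\right) + 3199 = - \frac{105870}{146227} + 3199 = \frac{467674303}{146227}$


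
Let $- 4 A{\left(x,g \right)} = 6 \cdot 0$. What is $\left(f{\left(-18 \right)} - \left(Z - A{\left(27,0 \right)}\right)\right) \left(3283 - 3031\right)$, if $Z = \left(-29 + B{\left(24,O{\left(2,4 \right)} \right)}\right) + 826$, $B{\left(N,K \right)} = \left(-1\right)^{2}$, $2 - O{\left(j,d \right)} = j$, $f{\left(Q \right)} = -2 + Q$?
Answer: $-206136$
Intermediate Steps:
$A{\left(x,g \right)} = 0$ ($A{\left(x,g \right)} = - \frac{6 \cdot 0}{4} = \left(- \frac{1}{4}\right) 0 = 0$)
$O{\left(j,d \right)} = 2 - j$
$B{\left(N,K \right)} = 1$
$Z = 798$ ($Z = \left(-29 + 1\right) + 826 = -28 + 826 = 798$)
$\left(f{\left(-18 \right)} - \left(Z - A{\left(27,0 \right)}\right)\right) \left(3283 - 3031\right) = \left(\left(-2 - 18\right) + \left(0 - 798\right)\right) \left(3283 - 3031\right) = \left(-20 + \left(0 - 798\right)\right) 252 = \left(-20 - 798\right) 252 = \left(-818\right) 252 = -206136$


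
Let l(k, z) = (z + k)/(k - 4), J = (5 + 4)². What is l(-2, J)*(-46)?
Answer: 1817/3 ≈ 605.67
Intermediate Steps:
J = 81 (J = 9² = 81)
l(k, z) = (k + z)/(-4 + k)
l(-2, J)*(-46) = ((-2 + 81)/(-4 - 2))*(-46) = (79/(-6))*(-46) = -⅙*79*(-46) = -79/6*(-46) = 1817/3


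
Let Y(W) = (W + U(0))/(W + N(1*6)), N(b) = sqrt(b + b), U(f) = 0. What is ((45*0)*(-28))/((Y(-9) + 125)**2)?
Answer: 0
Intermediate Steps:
N(b) = sqrt(2)*sqrt(b) (N(b) = sqrt(2*b) = sqrt(2)*sqrt(b))
Y(W) = W/(W + 2*sqrt(3)) (Y(W) = (W + 0)/(W + sqrt(2)*sqrt(1*6)) = W/(W + sqrt(2)*sqrt(6)) = W/(W + 2*sqrt(3)))
((45*0)*(-28))/((Y(-9) + 125)**2) = ((45*0)*(-28))/((-9/(-9 + 2*sqrt(3)) + 125)**2) = (0*(-28))/((125 - 9/(-9 + 2*sqrt(3)))**2) = 0/(125 - 9/(-9 + 2*sqrt(3)))**2 = 0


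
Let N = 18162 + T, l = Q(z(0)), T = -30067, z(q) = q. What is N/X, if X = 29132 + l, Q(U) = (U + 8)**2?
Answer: -11905/29196 ≈ -0.40776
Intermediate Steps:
Q(U) = (8 + U)**2
l = 64 (l = (8 + 0)**2 = 8**2 = 64)
X = 29196 (X = 29132 + 64 = 29196)
N = -11905 (N = 18162 - 30067 = -11905)
N/X = -11905/29196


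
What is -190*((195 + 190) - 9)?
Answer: -71440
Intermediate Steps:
-190*((195 + 190) - 9) = -190*(385 - 9) = -190*376 = -71440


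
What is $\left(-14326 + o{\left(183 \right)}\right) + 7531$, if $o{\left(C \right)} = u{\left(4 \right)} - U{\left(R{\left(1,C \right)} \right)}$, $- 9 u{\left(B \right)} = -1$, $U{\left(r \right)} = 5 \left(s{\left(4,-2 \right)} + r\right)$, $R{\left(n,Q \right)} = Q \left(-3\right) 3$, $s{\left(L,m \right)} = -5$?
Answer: $\frac{13186}{9} \approx 1465.1$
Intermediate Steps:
$R{\left(n,Q \right)} = - 9 Q$ ($R{\left(n,Q \right)} = - 3 Q 3 = - 9 Q$)
$U{\left(r \right)} = -25 + 5 r$ ($U{\left(r \right)} = 5 \left(-5 + r\right) = -25 + 5 r$)
$u{\left(B \right)} = \frac{1}{9}$ ($u{\left(B \right)} = \left(- \frac{1}{9}\right) \left(-1\right) = \frac{1}{9}$)
$o{\left(C \right)} = \frac{226}{9} + 45 C$ ($o{\left(C \right)} = \frac{1}{9} - \left(-25 + 5 \left(- 9 C\right)\right) = \frac{1}{9} - \left(-25 - 45 C\right) = \frac{1}{9} + \left(25 + 45 C\right) = \frac{226}{9} + 45 C$)
$\left(-14326 + o{\left(183 \right)}\right) + 7531 = \left(-14326 + \left(\frac{226}{9} + 45 \cdot 183\right)\right) + 7531 = \left(-14326 + \left(\frac{226}{9} + 8235\right)\right) + 7531 = \left(-14326 + \frac{74341}{9}\right) + 7531 = - \frac{54593}{9} + 7531 = \frac{13186}{9}$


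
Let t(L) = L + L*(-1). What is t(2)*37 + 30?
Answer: 30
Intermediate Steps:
t(L) = 0 (t(L) = L - L = 0)
t(2)*37 + 30 = 0*37 + 30 = 0 + 30 = 30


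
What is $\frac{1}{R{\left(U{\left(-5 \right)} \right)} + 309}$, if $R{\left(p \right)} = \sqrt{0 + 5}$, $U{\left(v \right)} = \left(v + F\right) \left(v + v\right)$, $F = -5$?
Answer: $\frac{309}{95476} - \frac{\sqrt{5}}{95476} \approx 0.003213$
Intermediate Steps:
$U{\left(v \right)} = 2 v \left(-5 + v\right)$ ($U{\left(v \right)} = \left(v - 5\right) \left(v + v\right) = \left(-5 + v\right) 2 v = 2 v \left(-5 + v\right)$)
$R{\left(p \right)} = \sqrt{5}$
$\frac{1}{R{\left(U{\left(-5 \right)} \right)} + 309} = \frac{1}{\sqrt{5} + 309} = \frac{1}{309 + \sqrt{5}}$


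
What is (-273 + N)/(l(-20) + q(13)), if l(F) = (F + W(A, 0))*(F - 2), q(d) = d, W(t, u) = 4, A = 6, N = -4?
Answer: -277/365 ≈ -0.75890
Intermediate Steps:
l(F) = (-2 + F)*(4 + F) (l(F) = (F + 4)*(F - 2) = (4 + F)*(-2 + F) = (-2 + F)*(4 + F))
(-273 + N)/(l(-20) + q(13)) = (-273 - 4)/((-8 + (-20)² + 2*(-20)) + 13) = -277/((-8 + 400 - 40) + 13) = -277/(352 + 13) = -277/365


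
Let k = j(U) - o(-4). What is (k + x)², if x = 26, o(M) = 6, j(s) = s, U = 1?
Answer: 441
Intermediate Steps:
k = -5 (k = 1 - 1*6 = 1 - 6 = -5)
(k + x)² = (-5 + 26)² = 21² = 441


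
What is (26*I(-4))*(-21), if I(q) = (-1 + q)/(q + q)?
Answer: -1365/4 ≈ -341.25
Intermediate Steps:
I(q) = (-1 + q)/(2*q) (I(q) = (-1 + q)/((2*q)) = (-1 + q)*(1/(2*q)) = (-1 + q)/(2*q))
(26*I(-4))*(-21) = (26*((½)*(-1 - 4)/(-4)))*(-21) = (26*((½)*(-¼)*(-5)))*(-21) = (26*(5/8))*(-21) = (65/4)*(-21) = -1365/4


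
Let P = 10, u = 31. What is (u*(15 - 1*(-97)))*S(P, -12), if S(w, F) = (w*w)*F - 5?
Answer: -4183760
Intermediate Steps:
S(w, F) = -5 + F*w**2 (S(w, F) = w**2*F - 5 = F*w**2 - 5 = -5 + F*w**2)
(u*(15 - 1*(-97)))*S(P, -12) = (31*(15 - 1*(-97)))*(-5 - 12*10**2) = (31*(15 + 97))*(-5 - 12*100) = (31*112)*(-5 - 1200) = 3472*(-1205) = -4183760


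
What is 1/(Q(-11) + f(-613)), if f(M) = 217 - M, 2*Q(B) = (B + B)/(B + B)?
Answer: 2/1661 ≈ 0.0012041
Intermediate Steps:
Q(B) = 1/2 (Q(B) = ((B + B)/(B + B))/2 = ((2*B)/((2*B)))/2 = ((2*B)*(1/(2*B)))/2 = (1/2)*1 = 1/2)
1/(Q(-11) + f(-613)) = 1/(1/2 + (217 - 1*(-613))) = 1/(1/2 + (217 + 613)) = 1/(1/2 + 830) = 1/(1661/2) = 2/1661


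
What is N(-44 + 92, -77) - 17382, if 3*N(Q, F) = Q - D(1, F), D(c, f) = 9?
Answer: -17369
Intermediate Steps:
N(Q, F) = -3 + Q/3 (N(Q, F) = (Q - 1*9)/3 = (Q - 9)/3 = (-9 + Q)/3 = -3 + Q/3)
N(-44 + 92, -77) - 17382 = (-3 + (-44 + 92)/3) - 17382 = (-3 + (⅓)*48) - 17382 = (-3 + 16) - 17382 = 13 - 17382 = -17369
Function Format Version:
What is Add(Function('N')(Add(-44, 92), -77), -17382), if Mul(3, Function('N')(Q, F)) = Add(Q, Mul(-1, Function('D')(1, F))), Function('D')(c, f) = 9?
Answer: -17369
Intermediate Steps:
Function('N')(Q, F) = Add(-3, Mul(Rational(1, 3), Q)) (Function('N')(Q, F) = Mul(Rational(1, 3), Add(Q, Mul(-1, 9))) = Mul(Rational(1, 3), Add(Q, -9)) = Mul(Rational(1, 3), Add(-9, Q)) = Add(-3, Mul(Rational(1, 3), Q)))
Add(Function('N')(Add(-44, 92), -77), -17382) = Add(Add(-3, Mul(Rational(1, 3), Add(-44, 92))), -17382) = Add(Add(-3, Mul(Rational(1, 3), 48)), -17382) = Add(Add(-3, 16), -17382) = Add(13, -17382) = -17369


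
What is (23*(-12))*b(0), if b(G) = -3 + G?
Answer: 828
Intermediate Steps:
(23*(-12))*b(0) = (23*(-12))*(-3 + 0) = -276*(-3) = 828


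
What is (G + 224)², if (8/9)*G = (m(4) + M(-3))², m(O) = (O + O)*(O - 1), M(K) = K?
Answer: 33189121/64 ≈ 5.1858e+5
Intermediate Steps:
m(O) = 2*O*(-1 + O) (m(O) = (2*O)*(-1 + O) = 2*O*(-1 + O))
G = 3969/8 (G = 9*(2*4*(-1 + 4) - 3)²/8 = 9*(2*4*3 - 3)²/8 = 9*(24 - 3)²/8 = (9/8)*21² = (9/8)*441 = 3969/8 ≈ 496.13)
(G + 224)² = (3969/8 + 224)² = (5761/8)² = 33189121/64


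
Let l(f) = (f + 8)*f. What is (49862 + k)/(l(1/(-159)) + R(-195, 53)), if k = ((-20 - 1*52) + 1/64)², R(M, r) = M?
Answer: -5699834060481/20197646336 ≈ -282.20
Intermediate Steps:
l(f) = f*(8 + f) (l(f) = (8 + f)*f = f*(8 + f))
k = 21224449/4096 (k = ((-20 - 52) + 1/64)² = (-72 + 1/64)² = (-4607/64)² = 21224449/4096 ≈ 5181.8)
(49862 + k)/(l(1/(-159)) + R(-195, 53)) = (49862 + 21224449/4096)/((8 + 1/(-159))/(-159) - 195) = 225459201/(4096*(-(8 - 1/159)/159 - 195)) = 225459201/(4096*(-1/159*1271/159 - 195)) = 225459201/(4096*(-1271/25281 - 195)) = 225459201/(4096*(-4931066/25281)) = (225459201/4096)*(-25281/4931066) = -5699834060481/20197646336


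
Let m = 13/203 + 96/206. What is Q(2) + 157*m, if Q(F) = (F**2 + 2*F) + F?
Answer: 1949121/20909 ≈ 93.219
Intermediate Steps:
Q(F) = F**2 + 3*F
m = 11083/20909 (m = 13*(1/203) + 96*(1/206) = 13/203 + 48/103 = 11083/20909 ≈ 0.53006)
Q(2) + 157*m = 2*(3 + 2) + 157*(11083/20909) = 2*5 + 1740031/20909 = 10 + 1740031/20909 = 1949121/20909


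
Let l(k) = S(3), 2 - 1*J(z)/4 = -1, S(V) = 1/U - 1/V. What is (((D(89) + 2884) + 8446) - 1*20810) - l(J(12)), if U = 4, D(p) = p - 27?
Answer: -113015/12 ≈ -9417.9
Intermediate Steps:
D(p) = -27 + p
S(V) = ¼ - 1/V (S(V) = 1/4 - 1/V = 1*(¼) - 1/V = ¼ - 1/V)
J(z) = 12 (J(z) = 8 - 4*(-1) = 8 + 4 = 12)
l(k) = -1/12 (l(k) = (¼)*(-4 + 3)/3 = (¼)*(⅓)*(-1) = -1/12)
(((D(89) + 2884) + 8446) - 1*20810) - l(J(12)) = ((((-27 + 89) + 2884) + 8446) - 1*20810) - 1*(-1/12) = (((62 + 2884) + 8446) - 20810) + 1/12 = ((2946 + 8446) - 20810) + 1/12 = (11392 - 20810) + 1/12 = -9418 + 1/12 = -113015/12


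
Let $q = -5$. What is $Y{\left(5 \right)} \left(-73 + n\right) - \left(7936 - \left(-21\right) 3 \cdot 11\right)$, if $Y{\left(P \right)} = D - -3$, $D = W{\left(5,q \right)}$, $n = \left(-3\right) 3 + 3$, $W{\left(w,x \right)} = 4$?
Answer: $-9182$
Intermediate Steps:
$n = -6$ ($n = -9 + 3 = -6$)
$D = 4$
$Y{\left(P \right)} = 7$ ($Y{\left(P \right)} = 4 - -3 = 4 + 3 = 7$)
$Y{\left(5 \right)} \left(-73 + n\right) - \left(7936 - \left(-21\right) 3 \cdot 11\right) = 7 \left(-73 - 6\right) - \left(7936 - \left(-21\right) 3 \cdot 11\right) = 7 \left(-79\right) - 8629 = -553 - 8629 = -9182$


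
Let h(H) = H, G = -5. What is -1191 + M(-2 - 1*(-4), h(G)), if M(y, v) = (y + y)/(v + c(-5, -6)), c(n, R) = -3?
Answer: -2383/2 ≈ -1191.5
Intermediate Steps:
M(y, v) = 2*y/(-3 + v) (M(y, v) = (y + y)/(v - 3) = (2*y)/(-3 + v) = 2*y/(-3 + v))
-1191 + M(-2 - 1*(-4), h(G)) = -1191 + 2*(-2 - 1*(-4))/(-3 - 5) = -1191 + 2*(-2 + 4)/(-8) = -1191 + 2*2*(-1/8) = -1191 - 1/2 = -2383/2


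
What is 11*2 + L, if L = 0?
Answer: 22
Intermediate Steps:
11*2 + L = 11*2 + 0 = 22 + 0 = 22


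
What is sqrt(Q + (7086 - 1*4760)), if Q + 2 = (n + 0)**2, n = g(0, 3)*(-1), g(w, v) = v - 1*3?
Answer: 2*sqrt(581) ≈ 48.208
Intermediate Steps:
g(w, v) = -3 + v (g(w, v) = v - 3 = -3 + v)
n = 0 (n = (-3 + 3)*(-1) = 0*(-1) = 0)
Q = -2 (Q = -2 + (0 + 0)**2 = -2 + 0**2 = -2 + 0 = -2)
sqrt(Q + (7086 - 1*4760)) = sqrt(-2 + (7086 - 1*4760)) = sqrt(-2 + (7086 - 4760)) = sqrt(-2 + 2326) = sqrt(2324) = 2*sqrt(581)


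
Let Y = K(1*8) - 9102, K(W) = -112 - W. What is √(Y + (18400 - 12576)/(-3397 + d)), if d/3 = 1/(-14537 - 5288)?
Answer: I*√653647192411926382/8418191 ≈ 96.04*I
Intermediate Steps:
d = -3/19825 (d = 3/(-14537 - 5288) = 3/(-19825) = 3*(-1/19825) = -3/19825 ≈ -0.00015132)
Y = -9222 (Y = (-112 - 8) - 9102 = -120 - 9102 = -9222)
√(Y + (18400 - 12576)/(-3397 + d)) = √(-9222 + (18400 - 12576)/(-3397 - 3/19825)) = √(-9222 + 5824/(-67345528/19825)) = √(-9222 + 5824*(-19825/67345528)) = √(-9222 - 14432600/8418191) = √(-77646990002/8418191) = I*√653647192411926382/8418191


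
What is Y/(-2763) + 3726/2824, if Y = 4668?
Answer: -481249/1300452 ≈ -0.37006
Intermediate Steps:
Y/(-2763) + 3726/2824 = 4668/(-2763) + 3726/2824 = 4668*(-1/2763) + 3726*(1/2824) = -1556/921 + 1863/1412 = -481249/1300452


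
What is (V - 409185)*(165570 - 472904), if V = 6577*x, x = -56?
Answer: 238951262998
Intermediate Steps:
V = -368312 (V = 6577*(-56) = -368312)
(V - 409185)*(165570 - 472904) = (-368312 - 409185)*(165570 - 472904) = -777497*(-307334) = 238951262998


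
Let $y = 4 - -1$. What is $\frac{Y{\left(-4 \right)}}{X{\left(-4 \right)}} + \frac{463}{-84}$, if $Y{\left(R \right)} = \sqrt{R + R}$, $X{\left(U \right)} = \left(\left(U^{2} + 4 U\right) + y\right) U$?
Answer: $- \frac{463}{84} - \frac{i \sqrt{2}}{10} \approx -5.5119 - 0.14142 i$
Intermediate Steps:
$y = 5$ ($y = 4 + 1 = 5$)
$X{\left(U \right)} = U \left(5 + U^{2} + 4 U\right)$ ($X{\left(U \right)} = \left(\left(U^{2} + 4 U\right) + 5\right) U = \left(5 + U^{2} + 4 U\right) U = U \left(5 + U^{2} + 4 U\right)$)
$Y{\left(R \right)} = \sqrt{2} \sqrt{R}$ ($Y{\left(R \right)} = \sqrt{2 R} = \sqrt{2} \sqrt{R}$)
$\frac{Y{\left(-4 \right)}}{X{\left(-4 \right)}} + \frac{463}{-84} = \frac{\sqrt{2} \sqrt{-4}}{\left(-4\right) \left(5 + \left(-4\right)^{2} + 4 \left(-4\right)\right)} + \frac{463}{-84} = \frac{\sqrt{2} \cdot 2 i}{\left(-4\right) \left(5 + 16 - 16\right)} + 463 \left(- \frac{1}{84}\right) = \frac{2 i \sqrt{2}}{\left(-4\right) 5} - \frac{463}{84} = \frac{2 i \sqrt{2}}{-20} - \frac{463}{84} = 2 i \sqrt{2} \left(- \frac{1}{20}\right) - \frac{463}{84} = - \frac{i \sqrt{2}}{10} - \frac{463}{84} = - \frac{463}{84} - \frac{i \sqrt{2}}{10}$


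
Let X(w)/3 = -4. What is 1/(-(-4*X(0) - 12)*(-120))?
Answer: 1/4320 ≈ 0.00023148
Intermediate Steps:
X(w) = -12 (X(w) = 3*(-4) = -12)
1/(-(-4*X(0) - 12)*(-120)) = 1/(-(-4*(-12) - 12)*(-120)) = 1/(-(48 - 12)*(-120)) = 1/(-36*(-120)) = 1/(-1*(-4320)) = 1/4320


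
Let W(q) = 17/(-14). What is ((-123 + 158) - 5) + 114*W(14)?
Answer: -759/7 ≈ -108.43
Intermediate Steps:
W(q) = -17/14 (W(q) = 17*(-1/14) = -17/14)
((-123 + 158) - 5) + 114*W(14) = ((-123 + 158) - 5) + 114*(-17/14) = (35 - 5) - 969/7 = 30 - 969/7 = -759/7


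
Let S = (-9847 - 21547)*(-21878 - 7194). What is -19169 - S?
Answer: -912705537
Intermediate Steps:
S = 912686368 (S = -31394*(-29072) = 912686368)
-19169 - S = -19169 - 1*912686368 = -19169 - 912686368 = -912705537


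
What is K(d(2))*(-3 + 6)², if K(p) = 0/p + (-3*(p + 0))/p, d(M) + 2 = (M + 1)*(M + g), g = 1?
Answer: -27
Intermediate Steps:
d(M) = -2 + (1 + M)² (d(M) = -2 + (M + 1)*(M + 1) = -2 + (1 + M)*(1 + M) = -2 + (1 + M)²)
K(p) = -3 (K(p) = 0 + (-3*p)/p = 0 - 3 = -3)
K(d(2))*(-3 + 6)² = -3*(-3 + 6)² = -3*3² = -3*9 = -27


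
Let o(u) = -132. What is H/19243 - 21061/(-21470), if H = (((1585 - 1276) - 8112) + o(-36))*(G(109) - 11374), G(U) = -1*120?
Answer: 279796323589/59021030 ≈ 4740.6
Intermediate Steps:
G(U) = -120
H = 91204890 (H = (((1585 - 1276) - 8112) - 132)*(-120 - 11374) = ((309 - 8112) - 132)*(-11494) = (-7803 - 132)*(-11494) = -7935*(-11494) = 91204890)
H/19243 - 21061/(-21470) = 91204890/19243 - 21061/(-21470) = 91204890*(1/19243) - 21061*(-1/21470) = 13029270/2749 + 21061/21470 = 279796323589/59021030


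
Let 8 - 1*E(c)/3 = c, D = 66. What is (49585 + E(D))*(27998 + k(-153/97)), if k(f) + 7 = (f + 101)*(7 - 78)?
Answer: 100324242633/97 ≈ 1.0343e+9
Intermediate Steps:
E(c) = 24 - 3*c
k(f) = -7178 - 71*f (k(f) = -7 + (f + 101)*(7 - 78) = -7 + (101 + f)*(-71) = -7 + (-7171 - 71*f) = -7178 - 71*f)
(49585 + E(D))*(27998 + k(-153/97)) = (49585 + (24 - 3*66))*(27998 + (-7178 - (-10863)/97)) = (49585 + (24 - 198))*(27998 + (-7178 - (-10863)/97)) = (49585 - 174)*(27998 + (-7178 - 71*(-153/97))) = 49411*(27998 + (-7178 + 10863/97)) = 49411*(27998 - 685403/97) = 49411*(2030403/97) = 100324242633/97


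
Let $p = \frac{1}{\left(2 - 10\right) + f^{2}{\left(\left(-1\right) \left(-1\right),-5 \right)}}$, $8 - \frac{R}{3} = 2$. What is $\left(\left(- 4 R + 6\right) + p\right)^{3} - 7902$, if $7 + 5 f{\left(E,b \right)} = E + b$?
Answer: $- \frac{147691461097}{493039} \approx -2.9955 \cdot 10^{5}$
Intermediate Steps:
$R = 18$ ($R = 24 - 6 = 18$)
$f{\left(E,b \right)} = - \frac{7}{5} + \frac{E}{5} + \frac{b}{5}$ ($f{\left(E,b \right)} = - \frac{7}{5} + \frac{E + b}{5} = - \frac{7}{5} + \left(\frac{E}{5} + \frac{b}{5}\right) = - \frac{7}{5} + \frac{E}{5} + \frac{b}{5}$)
$p = - \frac{25}{79}$ ($p = \frac{1}{\left(2 - 10\right) + \left(- \frac{7}{5} + \frac{\left(-1\right) \left(-1\right)}{5} + \frac{1}{5} \left(-5\right)\right)^{2}} = \frac{1}{\left(2 - 10\right) + \left(- \frac{7}{5} + \frac{1}{5} \cdot 1 - 1\right)^{2}} = \frac{1}{-8 + \left(- \frac{7}{5} + \frac{1}{5} - 1\right)^{2}} = \frac{1}{-8 + \left(- \frac{11}{5}\right)^{2}} = \frac{1}{-8 + \frac{121}{25}} = \frac{1}{- \frac{79}{25}} = - \frac{25}{79} \approx -0.31646$)
$\left(\left(- 4 R + 6\right) + p\right)^{3} - 7902 = \left(\left(\left(-4\right) 18 + 6\right) - \frac{25}{79}\right)^{3} - 7902 = \left(\left(-72 + 6\right) - \frac{25}{79}\right)^{3} - 7902 = \left(-66 - \frac{25}{79}\right)^{3} - 7902 = \left(- \frac{5239}{79}\right)^{3} - 7902 = - \frac{143795466919}{493039} - 7902 = - \frac{147691461097}{493039}$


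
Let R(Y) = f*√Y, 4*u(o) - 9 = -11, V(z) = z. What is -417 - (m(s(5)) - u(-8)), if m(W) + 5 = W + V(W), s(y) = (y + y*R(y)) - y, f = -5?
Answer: -825/2 + 50*√5 ≈ -300.70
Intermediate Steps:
u(o) = -½ (u(o) = 9/4 + (¼)*(-11) = 9/4 - 11/4 = -½)
R(Y) = -5*√Y
s(y) = -5*y^(3/2) (s(y) = (y + y*(-5*√y)) - y = (y - 5*y^(3/2)) - y = -5*y^(3/2))
m(W) = -5 + 2*W (m(W) = -5 + (W + W) = -5 + 2*W)
-417 - (m(s(5)) - u(-8)) = -417 - ((-5 + 2*(-25*√5)) - 1*(-½)) = -417 - ((-5 + 2*(-25*√5)) + ½) = -417 - ((-5 - 50*√5) + ½) = -417 - (-9/2 - 50*√5) = -417 + (9/2 + 50*√5) = -825/2 + 50*√5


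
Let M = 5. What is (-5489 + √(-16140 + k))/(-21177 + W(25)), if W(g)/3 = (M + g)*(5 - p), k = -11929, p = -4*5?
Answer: 5489/18927 - I*√28069/18927 ≈ 0.29001 - 0.0088518*I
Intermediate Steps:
p = -20
W(g) = 375 + 75*g (W(g) = 3*((5 + g)*(5 - 1*(-20))) = 3*((5 + g)*(5 + 20)) = 3*((5 + g)*25) = 3*(125 + 25*g) = 375 + 75*g)
(-5489 + √(-16140 + k))/(-21177 + W(25)) = (-5489 + √(-16140 - 11929))/(-21177 + (375 + 75*25)) = (-5489 + √(-28069))/(-21177 + (375 + 1875)) = (-5489 + I*√28069)/(-21177 + 2250) = (-5489 + I*√28069)/(-18927) = (-5489 + I*√28069)*(-1/18927) = 5489/18927 - I*√28069/18927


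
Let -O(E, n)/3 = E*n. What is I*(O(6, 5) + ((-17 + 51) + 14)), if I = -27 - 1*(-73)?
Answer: -1932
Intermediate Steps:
O(E, n) = -3*E*n
I = 46 (I = -27 + 73 = 46)
I*(O(6, 5) + ((-17 + 51) + 14)) = 46*(-3*6*5 + ((-17 + 51) + 14)) = 46*(-90 + (34 + 14)) = 46*(-90 + 48) = 46*(-42) = -1932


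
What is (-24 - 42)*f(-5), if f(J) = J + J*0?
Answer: 330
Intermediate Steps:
f(J) = J (f(J) = J + 0 = J)
(-24 - 42)*f(-5) = (-24 - 42)*(-5) = -66*(-5) = 330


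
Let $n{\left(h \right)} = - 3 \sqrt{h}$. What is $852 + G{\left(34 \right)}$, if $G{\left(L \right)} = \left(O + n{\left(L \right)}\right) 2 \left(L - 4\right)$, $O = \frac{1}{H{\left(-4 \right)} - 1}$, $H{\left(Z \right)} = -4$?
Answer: $840 - 180 \sqrt{34} \approx -209.57$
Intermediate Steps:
$O = - \frac{1}{5}$ ($O = \frac{1}{-4 - 1} = \frac{1}{-5} = - \frac{1}{5} \approx -0.2$)
$G{\left(L \right)} = \left(-8 + 2 L\right) \left(- \frac{1}{5} - 3 \sqrt{L}\right)$ ($G{\left(L \right)} = \left(- \frac{1}{5} - 3 \sqrt{L}\right) 2 \left(L - 4\right) = \left(- \frac{1}{5} - 3 \sqrt{L}\right) 2 \left(-4 + L\right) = \left(- \frac{1}{5} - 3 \sqrt{L}\right) \left(-8 + 2 L\right) = \left(-8 + 2 L\right) \left(- \frac{1}{5} - 3 \sqrt{L}\right)$)
$852 + G{\left(34 \right)} = 852 + \left(\frac{8}{5} - 6 \cdot 34^{\frac{3}{2}} + 24 \sqrt{34} - \frac{68}{5}\right) = 852 + \left(\frac{8}{5} - 6 \cdot 34 \sqrt{34} + 24 \sqrt{34} - \frac{68}{5}\right) = 852 + \left(\frac{8}{5} - 204 \sqrt{34} + 24 \sqrt{34} - \frac{68}{5}\right) = 852 - \left(12 + 180 \sqrt{34}\right) = 840 - 180 \sqrt{34}$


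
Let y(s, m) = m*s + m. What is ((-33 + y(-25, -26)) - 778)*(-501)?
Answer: 93687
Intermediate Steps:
y(s, m) = m + m*s
((-33 + y(-25, -26)) - 778)*(-501) = ((-33 - 26*(1 - 25)) - 778)*(-501) = ((-33 - 26*(-24)) - 778)*(-501) = ((-33 + 624) - 778)*(-501) = (591 - 778)*(-501) = -187*(-501) = 93687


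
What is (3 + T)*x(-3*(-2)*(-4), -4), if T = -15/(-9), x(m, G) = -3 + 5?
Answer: 28/3 ≈ 9.3333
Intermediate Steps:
x(m, G) = 2
T = 5/3 (T = -15*(-⅑) = 5/3 ≈ 1.6667)
(3 + T)*x(-3*(-2)*(-4), -4) = (3 + 5/3)*2 = (14/3)*2 = 28/3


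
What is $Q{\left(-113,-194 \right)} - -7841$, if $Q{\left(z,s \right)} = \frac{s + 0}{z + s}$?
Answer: $\frac{2407381}{307} \approx 7841.6$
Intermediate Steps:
$Q{\left(z,s \right)} = \frac{s}{s + z}$
$Q{\left(-113,-194 \right)} - -7841 = - \frac{194}{-194 - 113} - -7841 = - \frac{194}{-307} + 7841 = \left(-194\right) \left(- \frac{1}{307}\right) + 7841 = \frac{194}{307} + 7841 = \frac{2407381}{307}$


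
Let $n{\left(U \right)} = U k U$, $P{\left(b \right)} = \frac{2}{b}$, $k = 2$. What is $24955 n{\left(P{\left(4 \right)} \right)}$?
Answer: $\frac{24955}{2} \approx 12478.0$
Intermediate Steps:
$n{\left(U \right)} = 2 U^{2}$ ($n{\left(U \right)} = U 2 U = 2 U U = 2 U^{2}$)
$24955 n{\left(P{\left(4 \right)} \right)} = 24955 \cdot 2 \left(\frac{2}{4}\right)^{2} = 24955 \cdot 2 \left(2 \cdot \frac{1}{4}\right)^{2} = 24955 \cdot \frac{2}{4} = 24955 \cdot 2 \cdot \frac{1}{4} = 24955 \cdot \frac{1}{2} = \frac{24955}{2}$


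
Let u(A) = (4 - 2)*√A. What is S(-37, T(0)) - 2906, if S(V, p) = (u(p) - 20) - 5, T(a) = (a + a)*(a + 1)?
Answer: -2931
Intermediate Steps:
u(A) = 2*√A
T(a) = 2*a*(1 + a) (T(a) = (2*a)*(1 + a) = 2*a*(1 + a))
S(V, p) = -25 + 2*√p (S(V, p) = (2*√p - 20) - 5 = (-20 + 2*√p) - 5 = -25 + 2*√p)
S(-37, T(0)) - 2906 = (-25 + 2*√(2*0*(1 + 0))) - 2906 = (-25 + 2*√(2*0*1)) - 2906 = (-25 + 2*√0) - 2906 = (-25 + 2*0) - 2906 = (-25 + 0) - 2906 = -25 - 2906 = -2931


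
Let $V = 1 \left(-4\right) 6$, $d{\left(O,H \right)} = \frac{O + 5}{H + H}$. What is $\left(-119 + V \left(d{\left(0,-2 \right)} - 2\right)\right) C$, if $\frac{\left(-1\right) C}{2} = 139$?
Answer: $11398$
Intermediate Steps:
$d{\left(O,H \right)} = \frac{5 + O}{2 H}$
$C = -278$ ($C = \left(-2\right) 139 = -278$)
$V = -24$ ($V = \left(-4\right) 6 = -24$)
$\left(-119 + V \left(d{\left(0,-2 \right)} - 2\right)\right) C = \left(-119 - 24 \left(\frac{5 + 0}{2 \left(-2\right)} - 2\right)\right) \left(-278\right) = \left(-119 - 24 \left(\frac{1}{2} \left(- \frac{1}{2}\right) 5 - 2\right)\right) \left(-278\right) = \left(-119 - 24 \left(- \frac{5}{4} - 2\right)\right) \left(-278\right) = \left(-119 - -78\right) \left(-278\right) = \left(-119 + 78\right) \left(-278\right) = \left(-41\right) \left(-278\right) = 11398$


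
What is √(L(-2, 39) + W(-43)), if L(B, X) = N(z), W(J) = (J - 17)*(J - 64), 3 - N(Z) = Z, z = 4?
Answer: 7*√131 ≈ 80.119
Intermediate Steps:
N(Z) = 3 - Z
W(J) = (-64 + J)*(-17 + J) (W(J) = (-17 + J)*(-64 + J) = (-64 + J)*(-17 + J))
L(B, X) = -1 (L(B, X) = 3 - 1*4 = 3 - 4 = -1)
√(L(-2, 39) + W(-43)) = √(-1 + (1088 + (-43)² - 81*(-43))) = √(-1 + (1088 + 1849 + 3483)) = √(-1 + 6420) = √6419 = 7*√131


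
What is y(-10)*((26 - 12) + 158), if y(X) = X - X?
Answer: 0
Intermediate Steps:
y(X) = 0
y(-10)*((26 - 12) + 158) = 0*((26 - 12) + 158) = 0*(14 + 158) = 0*172 = 0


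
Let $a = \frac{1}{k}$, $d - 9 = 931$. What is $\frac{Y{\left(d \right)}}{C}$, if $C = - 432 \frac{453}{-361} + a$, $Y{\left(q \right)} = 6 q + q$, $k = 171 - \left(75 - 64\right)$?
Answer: $\frac{54294400}{4473103} \approx 12.138$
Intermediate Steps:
$k = 160$ ($k = 171 - 11 = 160$)
$d = 940$ ($d = 9 + 931 = 940$)
$Y{\left(q \right)} = 7 q$
$a = \frac{1}{160} \approx 0.00625$
$C = \frac{31311721}{57760}$ ($C = - 432 \frac{453}{-361} + \frac{1}{160} = - 432 \cdot 453 \left(- \frac{1}{361}\right) + \frac{1}{160} = \left(-432\right) \left(- \frac{453}{361}\right) + \frac{1}{160} = \frac{195696}{361} + \frac{1}{160} = \frac{31311721}{57760} \approx 542.1$)
$\frac{Y{\left(d \right)}}{C} = \frac{7 \cdot 940}{\frac{31311721}{57760}} = 6580 \cdot \frac{57760}{31311721} = \frac{54294400}{4473103}$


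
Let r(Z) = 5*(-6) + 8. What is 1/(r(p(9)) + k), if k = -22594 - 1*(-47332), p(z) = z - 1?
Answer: 1/24716 ≈ 4.0460e-5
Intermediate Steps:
p(z) = -1 + z
r(Z) = -22 (r(Z) = -30 + 8 = -22)
k = 24738 (k = -22594 + 47332 = 24738)
1/(r(p(9)) + k) = 1/(-22 + 24738) = 1/24716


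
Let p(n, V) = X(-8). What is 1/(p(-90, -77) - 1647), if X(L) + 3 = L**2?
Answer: -1/1586 ≈ -0.00063052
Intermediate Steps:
X(L) = -3 + L**2
p(n, V) = 61 (p(n, V) = -3 + (-8)**2 = -3 + 64 = 61)
1/(p(-90, -77) - 1647) = 1/(61 - 1647) = 1/(-1586) = -1/1586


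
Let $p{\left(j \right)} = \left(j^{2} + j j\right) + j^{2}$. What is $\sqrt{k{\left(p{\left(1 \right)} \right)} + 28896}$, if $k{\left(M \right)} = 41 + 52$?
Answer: $3 \sqrt{3221} \approx 170.26$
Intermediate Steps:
$p{\left(j \right)} = 3 j^{2}$ ($p{\left(j \right)} = \left(j^{2} + j^{2}\right) + j^{2} = 2 j^{2} + j^{2} = 3 j^{2}$)
$k{\left(M \right)} = 93$
$\sqrt{k{\left(p{\left(1 \right)} \right)} + 28896} = \sqrt{93 + 28896} = \sqrt{28989} = 3 \sqrt{3221}$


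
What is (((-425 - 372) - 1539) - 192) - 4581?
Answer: -7109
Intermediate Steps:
(((-425 - 372) - 1539) - 192) - 4581 = ((-797 - 1539) - 192) - 4581 = (-2336 - 192) - 4581 = -2528 - 4581 = -7109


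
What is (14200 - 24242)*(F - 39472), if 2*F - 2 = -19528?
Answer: 494417870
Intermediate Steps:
F = -9763 (F = 1 + (½)*(-19528) = 1 - 9764 = -9763)
(14200 - 24242)*(F - 39472) = (14200 - 24242)*(-9763 - 39472) = -10042*(-49235) = 494417870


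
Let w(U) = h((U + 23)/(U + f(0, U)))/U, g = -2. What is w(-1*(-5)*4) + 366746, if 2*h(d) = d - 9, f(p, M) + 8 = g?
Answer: 146698353/400 ≈ 3.6675e+5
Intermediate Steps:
f(p, M) = -10 (f(p, M) = -8 - 2 = -10)
h(d) = -9/2 + d/2 (h(d) = (d - 9)/2 = (-9 + d)/2 = -9/2 + d/2)
w(U) = (-9/2 + (23 + U)/(2*(-10 + U)))/U (w(U) = (-9/2 + ((U + 23)/(U - 10))/2)/U = (-9/2 + ((23 + U)/(-10 + U))/2)/U = (-9/2 + (23 + U)/(2*(-10 + U)))/U)
w(-1*(-5)*4) + 366746 = (113 - 8*(-1*(-5))*4)/(2*((-1*(-5)*4))*(-10 - 1*(-5)*4)) + 366746 = (113 - 40*4)/(2*((5*4))*(-10 + 5*4)) + 366746 = (½)*(113 - 8*20)/(20*(-10 + 20)) + 366746 = (½)*(1/20)*(113 - 160)/10 + 366746 = (½)*(1/20)*(⅒)*(-47) + 366746 = -47/400 + 366746 = 146698353/400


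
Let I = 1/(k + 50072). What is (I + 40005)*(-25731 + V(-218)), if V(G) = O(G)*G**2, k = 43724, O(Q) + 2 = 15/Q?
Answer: -465470176784069/93796 ≈ -4.9626e+9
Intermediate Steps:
O(Q) = -2 + 15/Q
I = 1/93796 (I = 1/(43724 + 50072) = 1/93796 ≈ 1.0661e-5)
V(G) = G**2*(-2 + 15/G) (V(G) = (-2 + 15/G)*G**2 = G**2*(-2 + 15/G))
(I + 40005)*(-25731 + V(-218)) = (1/93796 + 40005)*(-25731 - 218*(15 - 2*(-218))) = 3752308981*(-25731 - 218*(15 + 436))/93796 = 3752308981*(-25731 - 218*451)/93796 = 3752308981*(-25731 - 98318)/93796 = (3752308981/93796)*(-124049) = -465470176784069/93796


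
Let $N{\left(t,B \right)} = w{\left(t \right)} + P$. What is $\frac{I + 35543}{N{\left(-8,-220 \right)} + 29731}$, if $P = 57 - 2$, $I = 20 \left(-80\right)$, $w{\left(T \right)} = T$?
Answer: $\frac{4849}{4254} \approx 1.1399$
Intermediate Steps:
$I = -1600$
$P = 55$ ($P = 57 - 2 = 55$)
$N{\left(t,B \right)} = 55 + t$ ($N{\left(t,B \right)} = t + 55 = 55 + t$)
$\frac{I + 35543}{N{\left(-8,-220 \right)} + 29731} = \frac{-1600 + 35543}{\left(55 - 8\right) + 29731} = \frac{33943}{47 + 29731} = \frac{33943}{29778} = 33943 \cdot \frac{1}{29778} = \frac{4849}{4254}$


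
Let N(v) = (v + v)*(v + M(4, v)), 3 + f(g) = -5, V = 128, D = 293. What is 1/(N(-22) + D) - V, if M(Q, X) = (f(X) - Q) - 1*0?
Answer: -228991/1789 ≈ -128.00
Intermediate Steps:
f(g) = -8 (f(g) = -3 - 5 = -8)
M(Q, X) = -8 - Q (M(Q, X) = (-8 - Q) - 1*0 = (-8 - Q) + 0 = -8 - Q)
N(v) = 2*v*(-12 + v) (N(v) = (v + v)*(v + (-8 - 1*4)) = (2*v)*(v + (-8 - 4)) = (2*v)*(v - 12) = (2*v)*(-12 + v) = 2*v*(-12 + v))
1/(N(-22) + D) - V = 1/(2*(-22)*(-12 - 22) + 293) - 1*128 = 1/(2*(-22)*(-34) + 293) - 128 = 1/(1496 + 293) - 128 = 1/1789 - 128 = -228991/1789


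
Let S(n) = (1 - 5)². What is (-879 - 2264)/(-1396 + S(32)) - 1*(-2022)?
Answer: 2793503/1380 ≈ 2024.3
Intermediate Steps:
S(n) = 16 (S(n) = (-4)² = 16)
(-879 - 2264)/(-1396 + S(32)) - 1*(-2022) = (-879 - 2264)/(-1396 + 16) - 1*(-2022) = -3143/(-1380) + 2022 = -3143*(-1/1380) + 2022 = 3143/1380 + 2022 = 2793503/1380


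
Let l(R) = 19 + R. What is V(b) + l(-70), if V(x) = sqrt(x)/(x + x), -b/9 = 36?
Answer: -51 - I/36 ≈ -51.0 - 0.027778*I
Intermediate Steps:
b = -324 (b = -9*36 = -324)
V(x) = 1/(2*sqrt(x)) (V(x) = sqrt(x)/((2*x)) = (1/(2*x))*sqrt(x) = 1/(2*sqrt(x)))
V(b) + l(-70) = 1/(2*sqrt(-324)) + (19 - 70) = (-I/18)/2 - 51 = -I/36 - 51 = -51 - I/36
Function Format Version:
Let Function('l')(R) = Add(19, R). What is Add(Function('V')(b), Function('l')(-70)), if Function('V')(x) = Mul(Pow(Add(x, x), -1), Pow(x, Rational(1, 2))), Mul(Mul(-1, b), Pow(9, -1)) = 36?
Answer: Add(-51, Mul(Rational(-1, 36), I)) ≈ Add(-51.000, Mul(-0.027778, I))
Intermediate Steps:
b = -324 (b = Mul(-9, 36) = -324)
Function('V')(x) = Mul(Rational(1, 2), Pow(x, Rational(-1, 2))) (Function('V')(x) = Mul(Pow(Mul(2, x), -1), Pow(x, Rational(1, 2))) = Mul(Mul(Rational(1, 2), Pow(x, -1)), Pow(x, Rational(1, 2))) = Mul(Rational(1, 2), Pow(x, Rational(-1, 2))))
Add(Function('V')(b), Function('l')(-70)) = Add(Mul(Rational(1, 2), Pow(-324, Rational(-1, 2))), Add(19, -70)) = Add(Mul(Rational(1, 2), Mul(Rational(-1, 18), I)), -51) = Add(Mul(Rational(-1, 36), I), -51) = Add(-51, Mul(Rational(-1, 36), I))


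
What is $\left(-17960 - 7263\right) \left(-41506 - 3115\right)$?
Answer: $1125475483$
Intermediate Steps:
$\left(-17960 - 7263\right) \left(-41506 - 3115\right) = \left(-25223\right) \left(-44621\right) = 1125475483$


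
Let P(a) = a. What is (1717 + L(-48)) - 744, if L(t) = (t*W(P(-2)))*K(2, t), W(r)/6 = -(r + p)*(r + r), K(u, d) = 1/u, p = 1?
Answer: 1549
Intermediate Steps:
W(r) = -12*r*(1 + r) (W(r) = 6*(-(r + 1)*(r + r)) = 6*(-(1 + r)*2*r) = 6*(-2*r*(1 + r)) = -12*r*(1 + r))
L(t) = -12*t (L(t) = (t*(-12*(-2)*(1 - 2)))/2 = (t*(-12*(-2)*(-1)))*(1/2) = (t*(-24))*(1/2) = -24*t*(1/2) = -12*t)
(1717 + L(-48)) - 744 = (1717 - 12*(-48)) - 744 = (1717 + 576) - 744 = 2293 - 744 = 1549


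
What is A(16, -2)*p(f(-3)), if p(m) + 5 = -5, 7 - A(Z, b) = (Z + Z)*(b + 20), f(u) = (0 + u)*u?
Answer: 5690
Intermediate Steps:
f(u) = u**2 (f(u) = u*u = u**2)
A(Z, b) = 7 - 2*Z*(20 + b) (A(Z, b) = 7 - (Z + Z)*(b + 20) = 7 - 2*Z*(20 + b))
p(m) = -10 (p(m) = -5 - 5 = -10)
A(16, -2)*p(f(-3)) = (7 - 40*16 - 2*16*(-2))*(-10) = (7 - 640 + 64)*(-10) = -569*(-10) = 5690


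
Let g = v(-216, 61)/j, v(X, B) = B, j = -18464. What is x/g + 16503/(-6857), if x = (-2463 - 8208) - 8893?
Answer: 2476951018789/418277 ≈ 5.9218e+6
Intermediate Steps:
x = -19564 (x = -10671 - 8893 = -19564)
g = -61/18464 (g = 61/(-18464) = 61*(-1/18464) = -61/18464 ≈ -0.0033037)
x/g + 16503/(-6857) = -19564/(-61/18464) + 16503/(-6857) = -19564*(-18464/61) + 16503*(-1/6857) = 361229696/61 - 16503/6857 = 2476951018789/418277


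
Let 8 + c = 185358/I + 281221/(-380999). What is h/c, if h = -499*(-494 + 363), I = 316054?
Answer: -3935745182836037/490794936430 ≈ -8019.1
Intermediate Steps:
h = 65369 (h = -499*(-131) = 65369)
c = -490794936430/60208128973 (c = -8 + (185358/316054 + 281221/(-380999)) = -8 + (185358*(1/316054) + 281221*(-1/380999)) = -8 + (92679/158027 - 281221/380999) = -8 - 9129904646/60208128973 = -490794936430/60208128973 ≈ -8.1516)
h/c = 65369/(-490794936430/60208128973) = 65369*(-60208128973/490794936430) = -3935745182836037/490794936430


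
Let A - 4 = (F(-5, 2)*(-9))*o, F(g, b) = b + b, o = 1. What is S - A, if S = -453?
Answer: -421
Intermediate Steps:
F(g, b) = 2*b
A = -32 (A = 4 + ((2*2)*(-9))*1 = 4 + (4*(-9))*1 = 4 - 36*1 = 4 - 36 = -32)
S - A = -453 - 1*(-32) = -453 + 32 = -421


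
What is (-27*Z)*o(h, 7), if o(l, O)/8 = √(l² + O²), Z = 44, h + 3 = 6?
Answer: -9504*√58 ≈ -72380.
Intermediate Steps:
h = 3 (h = -3 + 6 = 3)
o(l, O) = 8*√(O² + l²) (o(l, O) = 8*√(l² + O²) = 8*√(O² + l²))
(-27*Z)*o(h, 7) = (-27*44)*(8*√(7² + 3²)) = -9504*√(49 + 9) = -9504*√58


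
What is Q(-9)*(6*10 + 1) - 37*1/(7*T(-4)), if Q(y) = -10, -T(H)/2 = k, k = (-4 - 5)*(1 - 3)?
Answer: -153683/252 ≈ -609.85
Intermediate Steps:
k = 18 (k = -9*(-2) = 18)
T(H) = -36 (T(H) = -2*18 = -36)
Q(-9)*(6*10 + 1) - 37*1/(7*T(-4)) = -10*(6*10 + 1) - 37/((1*(-36))*7) = -10*(60 + 1) - 37/((-36*7)) = -10*61 - 37/(-252) = -610 - 37*(-1/252) = -610 + 37/252 = -153683/252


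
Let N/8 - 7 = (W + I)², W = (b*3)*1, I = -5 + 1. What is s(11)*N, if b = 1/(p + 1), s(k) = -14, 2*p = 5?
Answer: -13232/7 ≈ -1890.3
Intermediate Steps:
p = 5/2 (p = (½)*5 = 5/2 ≈ 2.5000)
b = 2/7 (b = 1/(5/2 + 1) = 1/(7/2) = 2/7 ≈ 0.28571)
I = -4
W = 6/7 (W = ((2/7)*3)*1 = (6/7)*1 = 6/7 ≈ 0.85714)
N = 6616/49 (N = 56 + 8*(6/7 - 4)² = 56 + 8*(-22/7)² = 56 + 8*(484/49) = 56 + 3872/49 = 6616/49 ≈ 135.02)
s(11)*N = -14*6616/49 = -13232/7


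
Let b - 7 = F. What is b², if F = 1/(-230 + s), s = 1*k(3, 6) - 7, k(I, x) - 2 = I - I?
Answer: 2702736/55225 ≈ 48.940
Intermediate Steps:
k(I, x) = 2 (k(I, x) = 2 + (I - I) = 2 + 0 = 2)
s = -5 (s = 1*2 - 7 = 2 - 7 = -5)
F = -1/235 (F = 1/(-230 - 5) = 1/(-235) = -1/235 ≈ -0.0042553)
b = 1644/235 (b = 7 - 1/235 = 1644/235 ≈ 6.9957)
b² = (1644/235)² = 2702736/55225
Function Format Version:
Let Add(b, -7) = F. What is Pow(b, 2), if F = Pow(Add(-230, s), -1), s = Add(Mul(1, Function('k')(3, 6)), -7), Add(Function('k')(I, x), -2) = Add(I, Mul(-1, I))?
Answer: Rational(2702736, 55225) ≈ 48.940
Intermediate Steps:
Function('k')(I, x) = 2 (Function('k')(I, x) = Add(2, Add(I, Mul(-1, I))) = Add(2, 0) = 2)
s = -5 (s = Add(Mul(1, 2), -7) = Add(2, -7) = -5)
F = Rational(-1, 235) (F = Pow(Add(-230, -5), -1) = Pow(-235, -1) = Rational(-1, 235) ≈ -0.0042553)
b = Rational(1644, 235) (b = Add(7, Rational(-1, 235)) = Rational(1644, 235) ≈ 6.9957)
Pow(b, 2) = Pow(Rational(1644, 235), 2) = Rational(2702736, 55225)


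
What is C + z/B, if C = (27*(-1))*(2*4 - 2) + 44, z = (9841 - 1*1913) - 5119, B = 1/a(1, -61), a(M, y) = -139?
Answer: -390569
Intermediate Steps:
B = -1/139 (B = 1/(-139) = -1/139 ≈ -0.0071942)
z = 2809 (z = (9841 - 1913) - 5119 = 7928 - 5119 = 2809)
C = -118 (C = -27*(8 - 2) + 44 = -27*6 + 44 = -162 + 44 = -118)
C + z/B = -118 + 2809/(-1/139) = -118 + 2809*(-139) = -118 - 390451 = -390569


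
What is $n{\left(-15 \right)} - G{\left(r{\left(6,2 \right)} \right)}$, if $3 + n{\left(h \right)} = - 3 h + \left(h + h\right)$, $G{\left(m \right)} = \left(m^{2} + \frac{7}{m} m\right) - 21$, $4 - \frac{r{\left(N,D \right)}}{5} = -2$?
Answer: $-874$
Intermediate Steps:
$r{\left(N,D \right)} = 30$ ($r{\left(N,D \right)} = 20 - -10 = 20 + 10 = 30$)
$G{\left(m \right)} = -14 + m^{2}$ ($G{\left(m \right)} = \left(m^{2} + 7\right) - 21 = \left(7 + m^{2}\right) - 21 = -14 + m^{2}$)
$n{\left(h \right)} = -3 - h$ ($n{\left(h \right)} = -3 + \left(- 3 h + \left(h + h\right)\right) = -3 + \left(- 3 h + 2 h\right) = -3 - h$)
$n{\left(-15 \right)} - G{\left(r{\left(6,2 \right)} \right)} = \left(-3 - -15\right) - \left(-14 + 30^{2}\right) = \left(-3 + 15\right) - \left(-14 + 900\right) = 12 - 886 = -874$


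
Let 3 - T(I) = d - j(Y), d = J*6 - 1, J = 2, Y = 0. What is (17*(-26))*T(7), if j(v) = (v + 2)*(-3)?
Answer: 6188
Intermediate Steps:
j(v) = -6 - 3*v (j(v) = (2 + v)*(-3) = -6 - 3*v)
d = 11 (d = 2*6 - 1 = 12 - 1 = 11)
T(I) = -14 (T(I) = 3 - (11 - (-6 - 3*0)) = 3 - (11 - (-6 + 0)) = 3 - (11 - 1*(-6)) = 3 - (11 + 6) = 3 - 1*17 = 3 - 17 = -14)
(17*(-26))*T(7) = (17*(-26))*(-14) = -442*(-14) = 6188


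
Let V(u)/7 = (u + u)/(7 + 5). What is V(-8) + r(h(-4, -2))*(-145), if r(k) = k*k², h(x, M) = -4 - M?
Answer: 3452/3 ≈ 1150.7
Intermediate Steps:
V(u) = 7*u/6 (V(u) = 7*((u + u)/(7 + 5)) = 7*((2*u)/12) = 7*((2*u)*(1/12)) = 7*(u/6) = 7*u/6)
r(k) = k³
V(-8) + r(h(-4, -2))*(-145) = (7/6)*(-8) + (-4 - 1*(-2))³*(-145) = -28/3 + (-4 + 2)³*(-145) = -28/3 + (-2)³*(-145) = -28/3 - 8*(-145) = -28/3 + 1160 = 3452/3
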